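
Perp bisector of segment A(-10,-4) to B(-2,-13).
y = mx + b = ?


Midpoint = (-6, -8.5)
Slope of AB = dy/dx = -9/8 = -1.1250
Perp slope = -dx/dy = 8/9 = 0.8889
b = My - (perp slope)*Mx = -8.5 + (8*(-6))/(-9) = -8.5 + 5.3333 = -3.1667

y = 0.8889x - 3.1667


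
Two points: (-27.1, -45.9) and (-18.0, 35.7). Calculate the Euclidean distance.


dx = -18.0 + 27.1 = 9.1
dy = 35.7 + 45.9 = 81.6
d = sqrt(82.81 + 6658.56) = sqrt(6741.37) = 82.1058

82.1058


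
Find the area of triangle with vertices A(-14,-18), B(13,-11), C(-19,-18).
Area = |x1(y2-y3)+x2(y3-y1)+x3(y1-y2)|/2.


-14*(-11+ 18) = -98
13*(-18+ 18) = 0
-19*(-18+ 11) = 133
sum = 35
Area = |35|/2 = 17.5000

17.5000 sq units


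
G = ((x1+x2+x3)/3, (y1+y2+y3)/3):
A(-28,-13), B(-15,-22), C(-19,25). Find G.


Gx = (-28- 15- 19)/3 = -62/3 = -20.6667
Gy = (-13- 22+25)/3 = -10/3 = -3.3333

G = (-20.6667, -3.3333)


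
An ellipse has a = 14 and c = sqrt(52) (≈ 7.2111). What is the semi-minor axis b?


b^2 = 14^2 - (sqrt(52))^2 = 196 - 52 = 144
b = sqrt(144) = 12

b = 12


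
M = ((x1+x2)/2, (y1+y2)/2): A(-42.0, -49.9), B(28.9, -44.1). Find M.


Mx = (-42.0 + 28.9)/2 = -13.1/2 = -6.5500
My = (-49.9 - 44.1)/2 = -94.0/2 = -47.0000

(-6.5500, -47.0000)


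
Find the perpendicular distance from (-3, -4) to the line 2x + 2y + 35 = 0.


|2*(-3) + 2*(-4) + 35| = |21| = 21
sqrt(4 + 4) = sqrt(8) = 2.8284
d = 21/sqrt(8) = 7.4246

7.4246


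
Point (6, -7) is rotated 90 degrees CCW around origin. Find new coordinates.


cos(90) = 0, sin(90) = 1
x' = 6*0 + 7*1 = 7
y' = 6*1 - 7*0 = 6

(7, 6)


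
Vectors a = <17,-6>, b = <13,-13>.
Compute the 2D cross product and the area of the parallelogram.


cross = 17*(-13) + 6*13 = -221 + 78 = -143
Parallelogram area = |-143| = 143

cross = -143, parallelogram area = 143


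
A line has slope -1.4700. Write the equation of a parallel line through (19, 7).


Parallel lines have equal slopes.
m2 = -1.4700
b2 = 7 + 1.4700*19 = 34.9300

y = -1.4700x + 34.9300


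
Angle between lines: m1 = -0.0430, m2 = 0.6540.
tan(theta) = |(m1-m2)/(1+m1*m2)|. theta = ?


m1-m2 = -0.697
1+m1*m2 = 0.971878
tan(theta) = |-0.697/0.971878| = 0.717168
theta = arctan(|-0.697/0.971878|) = 35.6469 degrees (acute angle)

35.6469 degrees


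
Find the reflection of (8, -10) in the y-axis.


Reflection rule for y-axis: (-x, y)
(8, -10) -> (-8, -10)

(-8, -10)


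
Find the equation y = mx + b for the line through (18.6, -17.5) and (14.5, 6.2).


m = (23.7)/(-4.1) = -5.7805
b = y1 - m*x1 = -17.5 - (23.7*18.6)/(-4.1) = -17.5 + 107.5171 = 90.0171

y = -5.7805x + 90.0171


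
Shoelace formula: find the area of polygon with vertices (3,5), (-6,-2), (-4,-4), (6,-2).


sum(xi*y_{i+1}) = 3*(-2) - 6*(-4) - 4*(-2) + 6*5 = 56
sum(yi*x_{i+1}) = 5*(-6) - 2*(-4) - 4*6 - 2*3 = -52
Area = |56 + 52|/2 = 108/2 = 54.0000

54.0000 sq units


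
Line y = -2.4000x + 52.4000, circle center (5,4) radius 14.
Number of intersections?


Substitute y = -2.4000x + 52.4000: (x-5)^2 + (-2.4000x+52.4000-4)^2 = 196
Expand to Ax^2 + Bx + C = 0, where b-k = 48.4
A = 1+m^2 = 6.76
B = 2(m(b-k) - h) = 2(-2.4000*48.4 - 5) = -242.32
C = h^2 + (b-k)^2 - r^2 = 25 + 2342.56 - 196 = 2171.56
disc = B^2-4AC = 58718.9824 - 58718.9824 = 0
disc = 0

1 intersection point (tangent)


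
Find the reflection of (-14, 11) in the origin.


Reflection rule for origin: (-x, -y)
(-14, 11) -> (14, -11)

(14, -11)


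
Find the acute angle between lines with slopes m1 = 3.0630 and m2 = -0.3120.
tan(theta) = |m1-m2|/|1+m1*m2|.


m1-m2 = 3.375
1+m1*m2 = 0.044344
tan(theta) = |3.375/0.044344| = 76.109507
theta = arctan(|3.375/0.044344|) = 89.2472 degrees (acute angle)

89.2472 degrees


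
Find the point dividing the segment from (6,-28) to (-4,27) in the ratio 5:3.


Px = (5*(-4) + 3*6)/8 = -2/8 = -0.2500
Py = (5*27 + 3*(-28))/8 = 51/8 = 6.3750

P = (-0.2500, 6.3750)


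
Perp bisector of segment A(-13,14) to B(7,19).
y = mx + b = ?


Midpoint = (-3, 16.5)
Slope of AB = dy/dx = 5/20 = 0.2500
Perp slope = -dx/dy = -20/5 = -4.0000
b = My - (perp slope)*Mx = 16.5 + (20*(-3))/5 = 16.5 - 12.0000 = 4.5000

y = -4.0000x + 4.5000


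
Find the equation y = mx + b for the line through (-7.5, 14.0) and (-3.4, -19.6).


m = (-33.6)/(4.1) = -8.1951
b = y1 - m*x1 = 14.0 - (-33.6*(-7.5))/(4.1) = 14.0 - 61.4634 = -47.4634

y = -8.1951x - 47.4634


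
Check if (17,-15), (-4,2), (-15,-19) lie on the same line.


17*(2+ 19) - 4*(-19+ 15) - 15*(-15-2)
= 357 + 16 + 255 = 628

No, not collinear (determinant = 628)


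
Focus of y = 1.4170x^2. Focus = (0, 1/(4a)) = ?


a = 1.4170
4a = 5.6680
focus = (0, 1/5.6680) = (0, 0.1764)

Focus = (0, 0.1764)


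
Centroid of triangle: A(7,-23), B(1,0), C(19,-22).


Gx = (7+1+19)/3 = 27/3 = 9.0000
Gy = (-23+0- 22)/3 = -45/3 = -15.0000

G = (9.0000, -15.0000)


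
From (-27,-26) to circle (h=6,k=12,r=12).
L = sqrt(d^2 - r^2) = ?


d = sqrt((-27-6)^2 + (-26-12)^2) = sqrt(1089+1444) = 50.3289
L = sqrt(2533.0000 - 144) = sqrt(2389.0000) = 48.8774

48.8774


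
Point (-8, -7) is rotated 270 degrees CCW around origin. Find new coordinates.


cos(270) = 0, sin(270) = -1
x' = -8*0 + 7*(-1) = -7
y' = -8*(-1) - 7*0 = 8

(-7, 8)


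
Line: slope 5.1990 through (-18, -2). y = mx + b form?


y + 2 = 5.1990(x + 18)
y = 5.1990x - 2 - 5.1990*(-18)
y = 5.1990x + 91.5820

y = 5.1990x + 91.5820


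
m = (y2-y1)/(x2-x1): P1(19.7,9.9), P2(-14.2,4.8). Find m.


dy = 4.8 - 9.9 = -5.1
dx = -14.2 - 19.7 = -33.9
m = -5.1/(-33.9) = 0.1504

m = 0.1504


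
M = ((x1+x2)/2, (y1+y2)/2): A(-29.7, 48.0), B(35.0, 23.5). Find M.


Mx = (-29.7 + 35.0)/2 = 5.3/2 = 2.6500
My = (48.0 + 23.5)/2 = 71.5/2 = 35.7500

(2.6500, 35.7500)


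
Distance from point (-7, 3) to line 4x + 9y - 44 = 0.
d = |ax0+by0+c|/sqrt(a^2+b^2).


|4*(-7) + 9*3 - 44| = |-45| = 45
sqrt(16 + 81) = sqrt(97) = 9.8489
d = 45/sqrt(97) = 4.5691

4.5691


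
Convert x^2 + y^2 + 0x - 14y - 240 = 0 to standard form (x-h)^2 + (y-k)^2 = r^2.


h = -D/2 = 0/2 = 0
k = -E/2 = 14/2 = 7
r^2 = h^2 + k^2 - F = 0 + 49 + 240 = 289
r = 17

Center (0, 7), radius = 17


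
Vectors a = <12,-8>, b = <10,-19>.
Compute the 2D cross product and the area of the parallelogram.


cross = 12*(-19) + 8*10 = -228 + 80 = -148
Parallelogram area = |-148| = 148

cross = -148, parallelogram area = 148


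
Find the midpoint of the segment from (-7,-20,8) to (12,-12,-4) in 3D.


Mx = (-7+12)/2 = 2.5000
My = (-20- 12)/2 = -16.0000
Mz = (8- 4)/2 = 2.0000

M = (2.5000, -16.0000, 2.0000)


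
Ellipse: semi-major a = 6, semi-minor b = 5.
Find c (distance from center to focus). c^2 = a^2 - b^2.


c^2 = 6^2 - 5^2 = 36 - 25 = 11
c = sqrt(11) = 3.3166

c = 3.3166


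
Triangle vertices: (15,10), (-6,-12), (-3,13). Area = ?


15*(-12-13) = -375
-6*(13-10) = -18
-3*(10+ 12) = -66
sum = -459
Area = |-459|/2 = 229.5000

229.5000 sq units


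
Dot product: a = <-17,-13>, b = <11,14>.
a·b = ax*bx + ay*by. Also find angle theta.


a·b = -17*11 - 13*14 = -187 - 182 = -369
|a| = sqrt(289+169) = 21.4009
|b| = sqrt(121+196) = 17.8045
cos(theta) = -369/(sqrt(458)*sqrt(317)) = -369/sqrt(145186) = -0.968421
theta = arccos(-369/sqrt(145186)) = 165.5626 degrees

a·b = -369, theta = 165.5626 deg


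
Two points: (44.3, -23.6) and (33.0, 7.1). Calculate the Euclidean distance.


dx = 33.0 - 44.3 = -11.3
dy = 7.1 + 23.6 = 30.7
d = sqrt(127.69 + 942.49) = sqrt(1070.18) = 32.7136

32.7136


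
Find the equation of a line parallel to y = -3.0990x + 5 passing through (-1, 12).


Parallel lines have equal slopes.
m2 = -3.0990
b2 = 12 + 3.0990*(-1) = 8.9010

y = -3.0990x + 8.9010


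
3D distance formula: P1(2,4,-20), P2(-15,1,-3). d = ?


dx=-17, dy=-3, dz=17
d = sqrt(289+9+289) = sqrt(587) = 24.2281

24.2281


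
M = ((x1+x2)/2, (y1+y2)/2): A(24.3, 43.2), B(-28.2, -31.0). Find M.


Mx = (24.3 - 28.2)/2 = -3.9/2 = -1.9500
My = (43.2 - 31.0)/2 = 12.2/2 = 6.1000

(-1.9500, 6.1000)


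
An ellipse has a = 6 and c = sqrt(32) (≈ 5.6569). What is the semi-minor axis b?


b^2 = 6^2 - (sqrt(32))^2 = 36 - 32 = 4
b = sqrt(4) = 2

b = 2


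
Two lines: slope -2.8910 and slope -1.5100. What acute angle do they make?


m1-m2 = -1.381
1+m1*m2 = 5.36541
tan(theta) = |-1.381/5.36541| = 0.257389
theta = arctan(|-1.381/5.36541|) = 14.4340 degrees (acute angle)

14.4340 degrees


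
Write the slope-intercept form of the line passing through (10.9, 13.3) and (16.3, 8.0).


m = (-5.3)/(5.4) = -0.9815
b = y1 - m*x1 = 13.3 - (-5.3*10.9)/(5.4) = 13.3 + 10.6981 = 23.9981

y = -0.9815x + 23.9981


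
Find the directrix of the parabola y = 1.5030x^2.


a = 1.5030
1/(4a) = 0.1663
directrix: y = -0.1663 = -0.1663

y = -0.1663


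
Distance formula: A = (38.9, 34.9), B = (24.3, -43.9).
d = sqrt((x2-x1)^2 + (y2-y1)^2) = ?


dx = 24.3 - 38.9 = -14.6
dy = -43.9 - 34.9 = -78.8
d = sqrt(213.16 + 6209.44) = sqrt(6422.6) = 80.1411

80.1411


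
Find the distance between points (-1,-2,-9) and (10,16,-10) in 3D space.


dx=11, dy=18, dz=-1
d = sqrt(121+324+1) = sqrt(446) = 21.1187

21.1187


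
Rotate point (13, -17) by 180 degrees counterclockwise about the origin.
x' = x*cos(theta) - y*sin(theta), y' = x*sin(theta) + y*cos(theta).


cos(180) = -1, sin(180) = 0
x' = 13*(-1) + 17*0 = -13
y' = 13*0 - 17*(-1) = 17

(-13, 17)


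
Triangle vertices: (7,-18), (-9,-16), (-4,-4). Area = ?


7*(-16+ 4) = -84
-9*(-4+ 18) = -126
-4*(-18+ 16) = 8
sum = -202
Area = |-202|/2 = 101.0000

101.0000 sq units


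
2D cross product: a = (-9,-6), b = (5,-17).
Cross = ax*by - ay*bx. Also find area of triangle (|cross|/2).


cross = -9*(-17) + 6*5 = 153 + 30 = 183
Triangle area = |183|/2 = 183/2 = 91.5000

cross = 183, triangle area = 91.5000


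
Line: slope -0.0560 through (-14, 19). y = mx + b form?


y - 19 = -0.0560(x + 14)
y = -0.0560x + 19 + 0.0560*(-14)
y = -0.0560x + 18.2160

y = -0.0560x + 18.2160


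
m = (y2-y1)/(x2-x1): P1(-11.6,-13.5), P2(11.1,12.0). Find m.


dy = 12.0 + 13.5 = 25.5
dx = 11.1 + 11.6 = 22.7
m = 25.5/22.7 = 1.1233

m = 1.1233


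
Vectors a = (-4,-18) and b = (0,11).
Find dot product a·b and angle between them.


a·b = -4*0 - 18*11 = 0 - 198 = -198
|a| = sqrt(16+324) = 18.4391
|b| = sqrt(0+121) = 11.0000
cos(theta) = -198/(sqrt(340)*sqrt(121)) = -198/sqrt(41140) = -0.976187
theta = arccos(-198/sqrt(41140)) = 167.4712 degrees

a·b = -198, theta = 167.4712 deg


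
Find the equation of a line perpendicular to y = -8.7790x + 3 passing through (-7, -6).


Perpendicular slope = -1/m1 = -1/(-8.7790) = 0.1139
b2 = y0 - m2*x0 = -6 - 7/(-8.7790) = -6 + 0.7974 = -5.2026

y = 0.1139x - 5.2026


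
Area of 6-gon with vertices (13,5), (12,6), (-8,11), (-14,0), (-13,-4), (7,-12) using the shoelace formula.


sum(xi*y_{i+1}) = 13*6 + 12*11 - 8*0 - 14*(-4) - 13*(-12) + 7*5 = 457
sum(yi*x_{i+1}) = 5*12 + 6*(-8) + 11*(-14) + 0*(-13) - 4*7 - 12*13 = -326
Area = |457 + 326|/2 = 783/2 = 391.5000

391.5000 sq units


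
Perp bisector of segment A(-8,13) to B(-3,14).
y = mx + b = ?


Midpoint = (-5.5, 13.5)
Slope of AB = dy/dx = 1/5 = 0.2000
Perp slope = -dx/dy = -5/1 = -5.0000
b = My - (perp slope)*Mx = 13.5 + (5*(-5.5))/1 = 13.5 - 27.5000 = -14.0000

y = -5.0000x - 14.0000


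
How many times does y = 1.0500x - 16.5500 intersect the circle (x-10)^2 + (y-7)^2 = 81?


Substitute y = 1.0500x - 16.5500: (x-10)^2 + (1.0500x- 16.5500-7)^2 = 81
Expand to Ax^2 + Bx + C = 0, where b-k = -23.55
A = 1+m^2 = 2.1025
B = 2(m(b-k) - h) = 2(1.0500*(-23.55) - 10) = -69.455
C = h^2 + (b-k)^2 - r^2 = 100 + 554.6025 - 81 = 573.6025
disc = B^2-4AC = 4823.9970 - 4823.9970 = 0
disc = 0

1 intersection point (tangent)


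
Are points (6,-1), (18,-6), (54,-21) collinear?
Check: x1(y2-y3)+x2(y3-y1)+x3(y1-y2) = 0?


6*(-6+ 21) + 18*(-21+ 1) + 54*(-1+ 6)
= 90 - 360 + 270 = 0

Yes, collinear (determinant = 0)


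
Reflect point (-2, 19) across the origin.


Reflection rule for origin: (-x, -y)
(-2, 19) -> (2, -19)

(2, -19)


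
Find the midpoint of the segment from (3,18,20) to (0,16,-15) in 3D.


Mx = (3+0)/2 = 1.5000
My = (18+16)/2 = 17.0000
Mz = (20- 15)/2 = 2.5000

M = (1.5000, 17.0000, 2.5000)


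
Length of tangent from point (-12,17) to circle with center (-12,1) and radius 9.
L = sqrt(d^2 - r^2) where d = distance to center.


d = sqrt((-12+ 12)^2 + (17-1)^2) = sqrt(0+256) = 16.0000
L = sqrt(256.0000 - 81) = sqrt(175.0000) = 13.2288

13.2288


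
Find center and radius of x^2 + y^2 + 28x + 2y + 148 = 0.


h = -D/2 = -28/2 = -14
k = -E/2 = -2/2 = -1
r^2 = h^2 + k^2 - F = 196 + 1 - 148 = 49
r = 7

Center (-14, -1), radius = 7


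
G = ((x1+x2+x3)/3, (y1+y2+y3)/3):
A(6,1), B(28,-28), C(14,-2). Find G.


Gx = (6+28+14)/3 = 48/3 = 16.0000
Gy = (1- 28- 2)/3 = -29/3 = -9.6667

G = (16.0000, -9.6667)


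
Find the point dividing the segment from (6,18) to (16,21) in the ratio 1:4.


Px = (1*16 + 4*6)/5 = 40/5 = 8.0000
Py = (1*21 + 4*18)/5 = 93/5 = 18.6000

P = (8.0000, 18.6000)


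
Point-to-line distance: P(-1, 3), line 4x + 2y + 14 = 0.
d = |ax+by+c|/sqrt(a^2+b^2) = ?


|4*(-1) + 2*3 + 14| = |16| = 16
sqrt(16 + 4) = sqrt(20) = 4.4721
d = 16/sqrt(20) = 3.5777

3.5777


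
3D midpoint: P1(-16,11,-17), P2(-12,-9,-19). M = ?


Mx = (-16- 12)/2 = -14.0000
My = (11- 9)/2 = 1.0000
Mz = (-17- 19)/2 = -18.0000

M = (-14.0000, 1.0000, -18.0000)


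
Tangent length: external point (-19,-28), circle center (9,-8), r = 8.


d = sqrt((-19-9)^2 + (-28+ 8)^2) = sqrt(784+400) = 34.4093
L = sqrt(1184.0000 - 64) = sqrt(1120.0000) = 33.4664

33.4664


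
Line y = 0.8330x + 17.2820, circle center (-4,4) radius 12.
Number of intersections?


Substitute y = 0.8330x + 17.2820: (x+ 4)^2 + (0.8330x+17.2820-4)^2 = 144
Expand to Ax^2 + Bx + C = 0, where b-k = 13.282
A = 1+m^2 = 1.693889
B = 2(m(b-k) - h) = 2(0.8330*13.282 + 4) = 30.127812
C = h^2 + (b-k)^2 - r^2 = 16 + 176.411524 - 144 = 48.411524
disc = B^2-4AC = 907.6851 - 328.0150 = 579.6701
disc > 0

2 intersection points


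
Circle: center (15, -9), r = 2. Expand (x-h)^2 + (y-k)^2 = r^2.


(x-15)^2 + (y+ 9)^2 = 2^2
D = -2h = -30, E = -2k = 18
F = h^2+k^2-r^2 = 225+81-4 = 302

x^2 + y^2 - 30x + 18y + 302 = 0


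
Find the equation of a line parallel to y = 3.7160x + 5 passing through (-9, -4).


Parallel lines have equal slopes.
m2 = 3.7160
b2 = -4 - 3.7160*(-9) = 29.4440

y = 3.7160x + 29.4440


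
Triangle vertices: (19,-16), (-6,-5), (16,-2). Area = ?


19*(-5+ 2) = -57
-6*(-2+ 16) = -84
16*(-16+ 5) = -176
sum = -317
Area = |-317|/2 = 158.5000

158.5000 sq units


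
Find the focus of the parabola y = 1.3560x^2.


a = 1.3560
4a = 5.4240
focus = (0, 1/5.4240) = (0, 0.1844)

Focus = (0, 0.1844)


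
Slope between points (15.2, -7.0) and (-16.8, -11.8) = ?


dy = -11.8 + 7.0 = -4.8
dx = -16.8 - 15.2 = -32.0
m = -4.8/(-32.0) = 0.1500

m = 0.1500


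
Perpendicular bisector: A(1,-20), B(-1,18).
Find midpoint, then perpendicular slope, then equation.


Midpoint = (0, -1)
Slope of AB = dy/dx = 38/(-2) = -19.0000
Perp slope = -dx/dy = 2/38 = 0.0526
b = My - (perp slope)*Mx = -1 + (-2*0)/38 = -1 + 0 = -1.0000

y = 0.0526x - 1.0000


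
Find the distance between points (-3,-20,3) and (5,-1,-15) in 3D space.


dx=8, dy=19, dz=-18
d = sqrt(64+361+324) = sqrt(749) = 27.3679

27.3679


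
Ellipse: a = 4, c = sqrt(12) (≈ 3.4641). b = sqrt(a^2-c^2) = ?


b^2 = 4^2 - (sqrt(12))^2 = 16 - 12 = 4
b = sqrt(4) = 2

b = 2


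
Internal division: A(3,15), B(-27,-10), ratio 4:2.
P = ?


Px = (4*(-27) + 2*3)/6 = -102/6 = -17.0000
Py = (4*(-10) + 2*15)/6 = -10/6 = -1.6667

P = (-17.0000, -1.6667)


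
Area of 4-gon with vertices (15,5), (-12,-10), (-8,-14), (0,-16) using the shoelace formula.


sum(xi*y_{i+1}) = 15*(-10) - 12*(-14) - 8*(-16) + 0*5 = 146
sum(yi*x_{i+1}) = 5*(-12) - 10*(-8) - 14*0 - 16*15 = -220
Area = |146 + 220|/2 = 366/2 = 183.0000

183.0000 sq units


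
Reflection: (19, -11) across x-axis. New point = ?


Reflection rule for x-axis: (x, -y)
(19, -11) -> (19, 11)

(19, 11)


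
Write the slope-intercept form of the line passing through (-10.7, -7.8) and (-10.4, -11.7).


m = (-3.9)/(0.3) = -13.0000
b = y1 - m*x1 = -7.8 - (-3.9*(-10.7))/(0.3) = -7.8 - 139.1000 = -146.9000

y = -13.0000x - 146.9000


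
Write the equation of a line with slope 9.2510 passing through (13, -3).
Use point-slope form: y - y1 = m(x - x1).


y + 3 = 9.2510(x - 13)
y = 9.2510x - 3 - 9.2510*13
y = 9.2510x - 123.2630

y = 9.2510x - 123.2630


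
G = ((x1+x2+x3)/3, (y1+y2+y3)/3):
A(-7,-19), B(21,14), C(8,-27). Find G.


Gx = (-7+21+8)/3 = 22/3 = 7.3333
Gy = (-19+14- 27)/3 = -32/3 = -10.6667

G = (7.3333, -10.6667)


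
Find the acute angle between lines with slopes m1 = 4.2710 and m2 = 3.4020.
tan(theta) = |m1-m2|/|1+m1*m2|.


m1-m2 = 0.869
1+m1*m2 = 15.529942
tan(theta) = |0.869/15.529942| = 0.055956
theta = arctan(|0.869/15.529942|) = 3.2027 degrees (acute angle)

3.2027 degrees


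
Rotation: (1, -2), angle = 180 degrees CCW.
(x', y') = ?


cos(180) = -1, sin(180) = 0
x' = 1*(-1) + 2*0 = -1
y' = 1*0 - 2*(-1) = 2

(-1, 2)


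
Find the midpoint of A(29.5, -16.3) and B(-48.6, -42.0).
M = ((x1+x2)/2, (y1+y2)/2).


Mx = (29.5 - 48.6)/2 = -19.1/2 = -9.5500
My = (-16.3 - 42.0)/2 = -58.3/2 = -29.1500

(-9.5500, -29.1500)


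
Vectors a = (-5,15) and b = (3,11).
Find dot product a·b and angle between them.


a·b = -5*3 + 15*11 = -15 + 165 = 150
|a| = sqrt(25+225) = 15.8114
|b| = sqrt(9+121) = 11.4018
cos(theta) = 150/(sqrt(250)*sqrt(130)) = 150/sqrt(32500) = 0.832050
theta = arccos(150/sqrt(32500)) = 33.6901 degrees

a·b = 150, theta = 33.6901 deg


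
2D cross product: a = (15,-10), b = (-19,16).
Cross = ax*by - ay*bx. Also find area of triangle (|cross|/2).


cross = 15*16 + 10*(-19) = 240 - 190 = 50
Triangle area = |50|/2 = 50/2 = 25.0000

cross = 50, triangle area = 25.0000


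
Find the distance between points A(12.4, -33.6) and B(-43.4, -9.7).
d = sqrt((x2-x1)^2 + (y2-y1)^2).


dx = -43.4 - 12.4 = -55.8
dy = -9.7 + 33.6 = 23.9
d = sqrt(3113.64 + 571.21) = sqrt(3684.85) = 60.7030

60.7030


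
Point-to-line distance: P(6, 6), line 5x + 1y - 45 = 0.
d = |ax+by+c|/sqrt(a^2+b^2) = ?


|5*6 + 1*6 - 45| = |-9| = 9
sqrt(25 + 1) = sqrt(26) = 5.0990
d = 9/sqrt(26) = 1.7650

1.7650


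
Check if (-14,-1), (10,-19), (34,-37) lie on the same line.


-14*(-19+ 37) + 10*(-37+ 1) + 34*(-1+ 19)
= -252 - 360 + 612 = 0

Yes, collinear (determinant = 0)


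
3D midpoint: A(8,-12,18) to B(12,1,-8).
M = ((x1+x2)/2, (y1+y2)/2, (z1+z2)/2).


Mx = (8+12)/2 = 10.0000
My = (-12+1)/2 = -5.5000
Mz = (18- 8)/2 = 5.0000

M = (10.0000, -5.5000, 5.0000)


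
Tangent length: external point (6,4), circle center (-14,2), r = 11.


d = sqrt((6+ 14)^2 + (4-2)^2) = sqrt(400+4) = 20.0998
L = sqrt(404.0000 - 121) = sqrt(283.0000) = 16.8226

16.8226


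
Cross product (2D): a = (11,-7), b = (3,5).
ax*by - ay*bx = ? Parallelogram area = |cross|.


cross = 11*5 + 7*3 = 55 + 21 = 76
Parallelogram area = |76| = 76

cross = 76, parallelogram area = 76


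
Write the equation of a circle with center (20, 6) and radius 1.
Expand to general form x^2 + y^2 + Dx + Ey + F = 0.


(x-20)^2 + (y-6)^2 = 1^2
D = -2h = -40, E = -2k = -12
F = h^2+k^2-r^2 = 400+36-1 = 435

x^2 + y^2 - 40x - 12y + 435 = 0


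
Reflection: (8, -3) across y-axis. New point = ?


Reflection rule for y-axis: (-x, y)
(8, -3) -> (-8, -3)

(-8, -3)


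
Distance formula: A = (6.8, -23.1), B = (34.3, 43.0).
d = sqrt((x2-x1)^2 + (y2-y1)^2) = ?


dx = 34.3 - 6.8 = 27.5
dy = 43.0 + 23.1 = 66.1
d = sqrt(756.25 + 4369.21) = sqrt(5125.46) = 71.5923

71.5923


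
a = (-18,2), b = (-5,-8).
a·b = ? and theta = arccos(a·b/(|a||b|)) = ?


a·b = -18*(-5) + 2*(-8) = 90 - 16 = 74
|a| = sqrt(324+4) = 18.1108
|b| = sqrt(25+64) = 9.4340
cos(theta) = 74/(sqrt(328)*sqrt(89)) = 74/sqrt(29192) = 0.433112
theta = arccos(74/sqrt(29192)) = 64.3348 degrees

a·b = 74, theta = 64.3348 deg


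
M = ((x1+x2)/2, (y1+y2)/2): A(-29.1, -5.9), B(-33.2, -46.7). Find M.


Mx = (-29.1 - 33.2)/2 = -62.3/2 = -31.1500
My = (-5.9 - 46.7)/2 = -52.6/2 = -26.3000

(-31.1500, -26.3000)


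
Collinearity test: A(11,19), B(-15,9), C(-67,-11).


11*(9+ 11) - 15*(-11-19) - 67*(19-9)
= 220 + 450 - 670 = 0

Yes, collinear (determinant = 0)


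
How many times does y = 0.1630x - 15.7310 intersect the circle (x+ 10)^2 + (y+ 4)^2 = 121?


Substitute y = 0.1630x - 15.7310: (x+ 10)^2 + (0.1630x- 15.7310+ 4)^2 = 121
Expand to Ax^2 + Bx + C = 0, where b-k = -11.731
A = 1+m^2 = 1.026569
B = 2(m(b-k) - h) = 2(0.1630*(-11.731) + 10) = 16.175694
C = h^2 + (b-k)^2 - r^2 = 100 + 137.616361 - 121 = 116.616361
disc = B^2-4AC = 261.6531 - 478.8590 = -217.2059
disc < 0

0 intersection points


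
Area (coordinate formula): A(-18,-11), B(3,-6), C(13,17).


-18*(-6-17) = 414
3*(17+ 11) = 84
13*(-11+ 6) = -65
sum = 433
Area = |433|/2 = 216.5000

216.5000 sq units


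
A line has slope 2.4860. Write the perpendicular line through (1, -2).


Perpendicular slope = -1/m1 = -1/2.4860 = -0.4023
b2 = y0 - m2*x0 = -2 + 1/2.4860 = -2 + 0.4023 = -1.5977

y = -0.4023x - 1.5977


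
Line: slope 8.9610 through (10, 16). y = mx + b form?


y - 16 = 8.9610(x - 10)
y = 8.9610x + 16 - 8.9610*10
y = 8.9610x - 73.6100

y = 8.9610x - 73.6100


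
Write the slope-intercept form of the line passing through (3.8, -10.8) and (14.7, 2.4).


m = (13.2)/(10.9) = 1.2110
b = y1 - m*x1 = -10.8 - (13.2*3.8)/(10.9) = -10.8 - 4.6018 = -15.4018

y = 1.2110x - 15.4018


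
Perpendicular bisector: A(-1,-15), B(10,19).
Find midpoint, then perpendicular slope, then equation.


Midpoint = (4.5, 2)
Slope of AB = dy/dx = 34/11 = 3.0909
Perp slope = -dx/dy = -11/34 = -0.3235
b = My - (perp slope)*Mx = 2 + (11*4.5)/34 = 2 + 1.4559 = 3.4559

y = -0.3235x + 3.4559


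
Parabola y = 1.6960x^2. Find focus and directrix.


a = 1.6960
1/(4a) = 0.1474
Focus = (0, 0.1474)
Directrix: y = -0.1474

Focus = (0, 0.1474), Directrix: y = -0.1474


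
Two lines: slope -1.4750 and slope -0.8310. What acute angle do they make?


m1-m2 = -0.644
1+m1*m2 = 2.225725
tan(theta) = |-0.644/2.225725| = 0.289344
theta = arctan(|-0.644/2.225725|) = 16.1375 degrees (acute angle)

16.1375 degrees


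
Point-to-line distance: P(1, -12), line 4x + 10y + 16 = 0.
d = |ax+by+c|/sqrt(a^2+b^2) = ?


|4*1 + 10*(-12) + 16| = |-100| = 100
sqrt(16 + 100) = sqrt(116) = 10.7703
d = 100/sqrt(116) = 9.2848

9.2848


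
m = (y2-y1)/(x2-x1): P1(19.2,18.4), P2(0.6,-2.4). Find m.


dy = -2.4 - 18.4 = -20.8
dx = 0.6 - 19.2 = -18.6
m = -20.8/(-18.6) = 1.1183

m = 1.1183


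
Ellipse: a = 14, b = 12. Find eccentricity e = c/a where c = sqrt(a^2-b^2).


c = sqrt(196-144) = sqrt(52) = 7.2111
e = c/a = sqrt(52)/14 = 0.5151

e = 0.5151


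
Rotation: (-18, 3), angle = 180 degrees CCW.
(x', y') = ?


cos(180) = -1, sin(180) = 0
x' = -18*(-1) - 3*0 = 18
y' = -18*0 + 3*(-1) = -3

(18, -3)


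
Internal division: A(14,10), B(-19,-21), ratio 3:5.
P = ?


Px = (3*(-19) + 5*14)/8 = 13/8 = 1.6250
Py = (3*(-21) + 5*10)/8 = -13/8 = -1.6250

P = (1.6250, -1.6250)


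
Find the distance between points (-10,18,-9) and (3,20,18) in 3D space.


dx=13, dy=2, dz=27
d = sqrt(169+4+729) = sqrt(902) = 30.0333

30.0333


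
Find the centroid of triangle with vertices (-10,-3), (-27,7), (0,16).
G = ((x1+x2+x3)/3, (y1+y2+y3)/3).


Gx = (-10- 27+0)/3 = -37/3 = -12.3333
Gy = (-3+7+16)/3 = 20/3 = 6.6667

G = (-12.3333, 6.6667)


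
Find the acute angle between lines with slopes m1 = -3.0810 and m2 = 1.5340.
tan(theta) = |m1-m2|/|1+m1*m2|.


m1-m2 = -4.615
1+m1*m2 = -3.726254
tan(theta) = |-4.615/(-3.726254)| = 1.238509
theta = arctan(|-4.615/(-3.726254)|) = 51.0818 degrees (acute angle)

51.0818 degrees


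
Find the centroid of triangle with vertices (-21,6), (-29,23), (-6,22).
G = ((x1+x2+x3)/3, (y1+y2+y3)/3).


Gx = (-21- 29- 6)/3 = -56/3 = -18.6667
Gy = (6+23+22)/3 = 51/3 = 17.0000

G = (-18.6667, 17.0000)


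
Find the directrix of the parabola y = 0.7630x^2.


a = 0.7630
1/(4a) = 0.3277
directrix: y = -0.3277 = -0.3277

y = -0.3277


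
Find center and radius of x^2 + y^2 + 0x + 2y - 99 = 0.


h = -D/2 = 0/2 = 0
k = -E/2 = -2/2 = -1
r^2 = h^2 + k^2 - F = 0 + 1 + 99 = 100
r = 10

Center (0, -1), radius = 10


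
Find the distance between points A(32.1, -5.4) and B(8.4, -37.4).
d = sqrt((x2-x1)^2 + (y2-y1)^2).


dx = 8.4 - 32.1 = -23.7
dy = -37.4 + 5.4 = -32.0
d = sqrt(561.69 + 1024.0) = sqrt(1585.69) = 39.8207

39.8207


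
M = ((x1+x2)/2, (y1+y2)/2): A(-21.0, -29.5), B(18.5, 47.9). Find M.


Mx = (-21.0 + 18.5)/2 = -2.5/2 = -1.2500
My = (-29.5 + 47.9)/2 = 18.4/2 = 9.2000

(-1.2500, 9.2000)


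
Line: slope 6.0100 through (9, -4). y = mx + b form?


y + 4 = 6.0100(x - 9)
y = 6.0100x - 4 - 6.0100*9
y = 6.0100x - 58.0900

y = 6.0100x - 58.0900


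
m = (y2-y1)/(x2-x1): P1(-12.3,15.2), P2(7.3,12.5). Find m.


dy = 12.5 - 15.2 = -2.7
dx = 7.3 + 12.3 = 19.6
m = -2.7/19.6 = -0.1378

m = -0.1378


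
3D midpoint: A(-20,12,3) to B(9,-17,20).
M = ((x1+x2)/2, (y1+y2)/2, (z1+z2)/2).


Mx = (-20+9)/2 = -5.5000
My = (12- 17)/2 = -2.5000
Mz = (3+20)/2 = 11.5000

M = (-5.5000, -2.5000, 11.5000)


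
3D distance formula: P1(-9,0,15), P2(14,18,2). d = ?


dx=23, dy=18, dz=-13
d = sqrt(529+324+169) = sqrt(1022) = 31.9687

31.9687


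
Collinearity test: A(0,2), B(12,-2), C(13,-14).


0*(-2+ 14) + 12*(-14-2) + 13*(2+ 2)
= 0 - 192 + 52 = -140

No, not collinear (determinant = -140)


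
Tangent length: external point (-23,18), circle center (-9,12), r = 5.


d = sqrt((-23+ 9)^2 + (18-12)^2) = sqrt(196+36) = 15.2315
L = sqrt(232.0000 - 25) = sqrt(207.0000) = 14.3875

14.3875


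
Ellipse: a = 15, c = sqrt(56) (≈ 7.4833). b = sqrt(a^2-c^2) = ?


b^2 = 15^2 - (sqrt(56))^2 = 225 - 56 = 169
b = sqrt(169) = 13

b = 13


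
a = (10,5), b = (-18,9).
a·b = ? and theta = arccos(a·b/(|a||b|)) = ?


a·b = 10*(-18) + 5*9 = -180 + 45 = -135
|a| = sqrt(100+25) = 11.1803
|b| = sqrt(324+81) = 20.1246
cos(theta) = -135/(sqrt(125)*sqrt(405)) = -135/sqrt(50625) = -0.600000
theta = arccos(-135/sqrt(50625)) = 126.8699 degrees

a·b = -135, theta = 126.8699 deg


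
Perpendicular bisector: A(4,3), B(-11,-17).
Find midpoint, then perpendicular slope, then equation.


Midpoint = (-3.5, -7)
Slope of AB = dy/dx = -20/(-15) = 1.3333
Perp slope = -dx/dy = -15/20 = -0.7500
b = My - (perp slope)*Mx = -7 + (-15*(-3.5))/(-20) = -7 - 2.6250 = -9.6250

y = -0.7500x - 9.6250


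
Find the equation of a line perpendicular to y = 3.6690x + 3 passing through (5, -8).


Perpendicular slope = -1/m1 = -1/3.6690 = -0.2726
b2 = y0 - m2*x0 = -8 + 5/3.6690 = -8 + 1.3628 = -6.6372

y = -0.2726x - 6.6372


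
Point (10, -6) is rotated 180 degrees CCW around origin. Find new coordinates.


cos(180) = -1, sin(180) = 0
x' = 10*(-1) + 6*0 = -10
y' = 10*0 - 6*(-1) = 6

(-10, 6)


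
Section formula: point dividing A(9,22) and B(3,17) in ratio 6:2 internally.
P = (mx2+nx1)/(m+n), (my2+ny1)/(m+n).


Px = (6*3 + 2*9)/8 = 36/8 = 4.5000
Py = (6*17 + 2*22)/8 = 146/8 = 18.2500

P = (4.5000, 18.2500)


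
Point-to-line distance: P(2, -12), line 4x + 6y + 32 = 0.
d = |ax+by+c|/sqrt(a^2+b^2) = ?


|4*2 + 6*(-12) + 32| = |-32| = 32
sqrt(16 + 36) = sqrt(52) = 7.2111
d = 32/sqrt(52) = 4.4376

4.4376


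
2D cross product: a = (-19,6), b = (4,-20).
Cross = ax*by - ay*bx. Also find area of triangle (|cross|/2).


cross = -19*(-20) - 6*4 = 380 - 24 = 356
Triangle area = |356|/2 = 356/2 = 178.0000

cross = 356, triangle area = 178.0000


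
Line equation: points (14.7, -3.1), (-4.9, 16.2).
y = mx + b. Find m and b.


m = (19.3)/(-19.6) = -0.9847
b = y1 - m*x1 = -3.1 - (19.3*14.7)/(-19.6) = -3.1 + 14.4750 = 11.3750

y = -0.9847x + 11.3750


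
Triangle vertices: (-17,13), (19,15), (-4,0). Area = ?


-17*(15-0) = -255
19*(0-13) = -247
-4*(13-15) = 8
sum = -494
Area = |-494|/2 = 247.0000

247.0000 sq units


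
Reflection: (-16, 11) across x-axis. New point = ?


Reflection rule for x-axis: (x, -y)
(-16, 11) -> (-16, -11)

(-16, -11)


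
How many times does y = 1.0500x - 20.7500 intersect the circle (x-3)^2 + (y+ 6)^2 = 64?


Substitute y = 1.0500x - 20.7500: (x-3)^2 + (1.0500x- 20.7500+ 6)^2 = 64
Expand to Ax^2 + Bx + C = 0, where b-k = -14.75
A = 1+m^2 = 2.1025
B = 2(m(b-k) - h) = 2(1.0500*(-14.75) - 3) = -36.975
C = h^2 + (b-k)^2 - r^2 = 9 + 217.5625 - 64 = 162.5625
disc = B^2-4AC = 1367.1506 - 1367.1506 = 0
disc = 0

1 intersection point (tangent)


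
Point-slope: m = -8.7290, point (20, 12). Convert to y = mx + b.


y - 12 = -8.7290(x - 20)
y = -8.7290x + 12 + 8.7290*20
y = -8.7290x + 186.5800

y = -8.7290x + 186.5800


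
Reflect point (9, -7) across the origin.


Reflection rule for origin: (-x, -y)
(9, -7) -> (-9, 7)

(-9, 7)


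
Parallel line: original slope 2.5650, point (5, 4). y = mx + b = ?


Parallel lines have equal slopes.
m2 = 2.5650
b2 = 4 - 2.5650*5 = -8.8250

y = 2.5650x - 8.8250


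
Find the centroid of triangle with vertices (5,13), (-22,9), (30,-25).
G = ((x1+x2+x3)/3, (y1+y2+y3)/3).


Gx = (5- 22+30)/3 = 13/3 = 4.3333
Gy = (13+9- 25)/3 = -3/3 = -1.0000

G = (4.3333, -1.0000)


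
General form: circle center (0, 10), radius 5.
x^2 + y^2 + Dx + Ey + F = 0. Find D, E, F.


(x-0)^2 + (y-10)^2 = 5^2
D = -2h = 0, E = -2k = -20
F = h^2+k^2-r^2 = 0+100-25 = 75

D = 0, E = -20, F = 75


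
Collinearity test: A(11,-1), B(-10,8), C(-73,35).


11*(8-35) - 10*(35+ 1) - 73*(-1-8)
= -297 - 360 + 657 = 0

Yes, collinear (determinant = 0)


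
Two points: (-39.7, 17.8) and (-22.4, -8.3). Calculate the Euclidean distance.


dx = -22.4 + 39.7 = 17.3
dy = -8.3 - 17.8 = -26.1
d = sqrt(299.29 + 681.21) = sqrt(980.5) = 31.3129

31.3129


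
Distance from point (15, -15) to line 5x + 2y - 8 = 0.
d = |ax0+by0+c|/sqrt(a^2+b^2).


|5*15 + 2*(-15) - 8| = |37| = 37
sqrt(25 + 4) = sqrt(29) = 5.3852
d = 37/sqrt(29) = 6.8707

6.8707


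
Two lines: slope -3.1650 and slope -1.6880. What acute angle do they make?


m1-m2 = -1.477
1+m1*m2 = 6.34252
tan(theta) = |-1.477/6.34252| = 0.232873
theta = arctan(|-1.477/6.34252|) = 13.1090 degrees (acute angle)

13.1090 degrees


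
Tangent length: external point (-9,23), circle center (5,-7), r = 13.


d = sqrt((-9-5)^2 + (23+ 7)^2) = sqrt(196+900) = 33.1059
L = sqrt(1096.0000 - 169) = sqrt(927.0000) = 30.4467

30.4467


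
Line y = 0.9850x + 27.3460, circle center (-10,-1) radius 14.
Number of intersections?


Substitute y = 0.9850x + 27.3460: (x+ 10)^2 + (0.9850x+27.3460+ 1)^2 = 196
Expand to Ax^2 + Bx + C = 0, where b-k = 28.346
A = 1+m^2 = 1.970225
B = 2(m(b-k) - h) = 2(0.9850*28.346 + 10) = 75.84162
C = h^2 + (b-k)^2 - r^2 = 100 + 803.495716 - 196 = 707.495716
disc = B^2-4AC = 5751.9513 - 5575.7030 = 176.2483
disc > 0

2 intersection points


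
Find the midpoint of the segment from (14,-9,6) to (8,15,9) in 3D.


Mx = (14+8)/2 = 11.0000
My = (-9+15)/2 = 3.0000
Mz = (6+9)/2 = 7.5000

M = (11.0000, 3.0000, 7.5000)


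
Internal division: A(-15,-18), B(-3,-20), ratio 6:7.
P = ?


Px = (6*(-3) + 7*(-15))/13 = -123/13 = -9.4615
Py = (6*(-20) + 7*(-18))/13 = -246/13 = -18.9231

P = (-9.4615, -18.9231)


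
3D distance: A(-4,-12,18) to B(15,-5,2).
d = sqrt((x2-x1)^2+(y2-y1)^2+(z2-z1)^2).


dx=19, dy=7, dz=-16
d = sqrt(361+49+256) = sqrt(666) = 25.8070

25.8070


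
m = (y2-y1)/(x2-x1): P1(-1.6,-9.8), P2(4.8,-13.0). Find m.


dy = -13.0 + 9.8 = -3.2
dx = 4.8 + 1.6 = 6.4
m = -3.2/6.4 = -0.5000

m = -0.5000


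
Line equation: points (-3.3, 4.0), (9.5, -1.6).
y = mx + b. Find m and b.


m = (-5.6)/(12.8) = -0.4375
b = y1 - m*x1 = 4.0 - (-5.6*(-3.3))/(12.8) = 4.0 - 1.4437 = 2.5563

y = -0.4375x + 2.5563


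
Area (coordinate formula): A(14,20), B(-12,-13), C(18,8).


14*(-13-8) = -294
-12*(8-20) = 144
18*(20+ 13) = 594
sum = 444
Area = |444|/2 = 222.0000

222.0000 sq units


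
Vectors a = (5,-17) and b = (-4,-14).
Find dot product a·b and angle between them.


a·b = 5*(-4) - 17*(-14) = -20 + 238 = 218
|a| = sqrt(25+289) = 17.7200
|b| = sqrt(16+196) = 14.5602
cos(theta) = 218/(sqrt(314)*sqrt(212)) = 218/sqrt(66568) = 0.844936
theta = arccos(218/sqrt(66568)) = 32.3349 degrees

a·b = 218, theta = 32.3349 deg


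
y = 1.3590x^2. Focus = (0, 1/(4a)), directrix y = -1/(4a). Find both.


a = 1.3590
1/(4a) = 0.1840
Focus = (0, 0.1840)
Directrix: y = -0.1840

Focus = (0, 0.1840), Directrix: y = -0.1840


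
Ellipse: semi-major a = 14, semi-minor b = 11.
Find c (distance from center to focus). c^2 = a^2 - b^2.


c^2 = 14^2 - 11^2 = 196 - 121 = 75
c = sqrt(75) = 8.6603

c = 8.6603


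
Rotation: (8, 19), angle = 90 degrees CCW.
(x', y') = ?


cos(90) = 0, sin(90) = 1
x' = 8*0 - 19*1 = -19
y' = 8*1 + 19*0 = 8

(-19, 8)


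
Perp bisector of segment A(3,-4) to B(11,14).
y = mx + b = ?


Midpoint = (7, 5)
Slope of AB = dy/dx = 18/8 = 2.2500
Perp slope = -dx/dy = -8/18 = -0.4444
b = My - (perp slope)*Mx = 5 + (8*7)/18 = 5 + 3.1111 = 8.1111

y = -0.4444x + 8.1111


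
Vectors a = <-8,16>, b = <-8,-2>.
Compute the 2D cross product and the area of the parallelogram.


cross = -8*(-2) - 16*(-8) = 16 + 128 = 144
Parallelogram area = |144| = 144

cross = 144, parallelogram area = 144


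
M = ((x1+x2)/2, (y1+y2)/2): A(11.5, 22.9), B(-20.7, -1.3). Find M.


Mx = (11.5 - 20.7)/2 = -9.2/2 = -4.6000
My = (22.9 - 1.3)/2 = 21.6/2 = 10.8000

(-4.6000, 10.8000)


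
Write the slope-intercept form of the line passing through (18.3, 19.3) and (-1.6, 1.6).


m = (-17.7)/(-19.9) = 0.8894
b = y1 - m*x1 = 19.3 - (-17.7*18.3)/(-19.9) = 19.3 - 16.2769 = 3.0231

y = 0.8894x + 3.0231


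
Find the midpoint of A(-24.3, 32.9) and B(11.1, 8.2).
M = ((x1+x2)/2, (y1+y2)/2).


Mx = (-24.3 + 11.1)/2 = -13.2/2 = -6.6000
My = (32.9 + 8.2)/2 = 41.1/2 = 20.5500

(-6.6000, 20.5500)


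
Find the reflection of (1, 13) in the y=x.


Reflection rule for y=x: (y, x)
(1, 13) -> (13, 1)

(13, 1)


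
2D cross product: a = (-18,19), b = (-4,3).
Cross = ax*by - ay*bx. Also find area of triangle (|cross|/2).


cross = -18*3 - 19*(-4) = -54 + 76 = 22
Triangle area = |22|/2 = 22/2 = 11.0000

cross = 22, triangle area = 11.0000


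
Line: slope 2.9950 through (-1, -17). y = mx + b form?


y + 17 = 2.9950(x + 1)
y = 2.9950x - 17 - 2.9950*(-1)
y = 2.9950x - 14.0050

y = 2.9950x - 14.0050


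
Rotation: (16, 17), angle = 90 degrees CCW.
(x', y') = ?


cos(90) = 0, sin(90) = 1
x' = 16*0 - 17*1 = -17
y' = 16*1 + 17*0 = 16

(-17, 16)


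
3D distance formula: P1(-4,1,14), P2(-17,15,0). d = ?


dx=-13, dy=14, dz=-14
d = sqrt(169+196+196) = sqrt(561) = 23.6854

23.6854


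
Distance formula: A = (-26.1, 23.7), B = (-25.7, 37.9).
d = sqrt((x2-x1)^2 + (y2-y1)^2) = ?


dx = -25.7 + 26.1 = 0.4
dy = 37.9 - 23.7 = 14.2
d = sqrt(0.16 + 201.64) = sqrt(201.8) = 14.2056

14.2056


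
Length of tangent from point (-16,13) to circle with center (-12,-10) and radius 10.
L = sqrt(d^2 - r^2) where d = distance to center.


d = sqrt((-16+ 12)^2 + (13+ 10)^2) = sqrt(16+529) = 23.3452
L = sqrt(545.0000 - 100) = sqrt(445.0000) = 21.0950

21.0950


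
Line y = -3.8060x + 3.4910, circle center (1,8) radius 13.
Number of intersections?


Substitute y = -3.8060x + 3.4910: (x-1)^2 + (-3.8060x+3.4910-8)^2 = 169
Expand to Ax^2 + Bx + C = 0, where b-k = -4.509
A = 1+m^2 = 15.485636
B = 2(m(b-k) - h) = 2(-3.8060*(-4.509) - 1) = 32.322508
C = h^2 + (b-k)^2 - r^2 = 1 + 20.331081 - 169 = -147.668919
disc = B^2-4AC = 1044.7445 + 9146.9885 = 10191.7330
disc > 0

2 intersection points


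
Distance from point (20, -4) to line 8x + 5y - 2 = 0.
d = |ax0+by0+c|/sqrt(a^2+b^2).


|8*20 + 5*(-4) - 2| = |138| = 138
sqrt(64 + 25) = sqrt(89) = 9.4340
d = 138/sqrt(89) = 14.6280

14.6280


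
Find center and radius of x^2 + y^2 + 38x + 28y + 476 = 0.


h = -D/2 = -38/2 = -19
k = -E/2 = -28/2 = -14
r^2 = h^2 + k^2 - F = 361 + 196 - 476 = 81
r = 9

Center (-19, -14), radius = 9


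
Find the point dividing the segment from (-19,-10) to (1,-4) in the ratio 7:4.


Px = (7*1 + 4*(-19))/11 = -69/11 = -6.2727
Py = (7*(-4) + 4*(-10))/11 = -68/11 = -6.1818

P = (-6.2727, -6.1818)


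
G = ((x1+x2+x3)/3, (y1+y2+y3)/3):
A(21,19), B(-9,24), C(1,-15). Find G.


Gx = (21- 9+1)/3 = 13/3 = 4.3333
Gy = (19+24- 15)/3 = 28/3 = 9.3333

G = (4.3333, 9.3333)


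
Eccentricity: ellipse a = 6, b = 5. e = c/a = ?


c = sqrt(36-25) = sqrt(11) = 3.3166
e = c/a = sqrt(11)/6 = 0.5528

e = 0.5528


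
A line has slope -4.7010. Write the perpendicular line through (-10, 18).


Perpendicular slope = -1/m1 = -1/(-4.7010) = 0.2127
b2 = y0 - m2*x0 = 18 - 10/(-4.7010) = 18 + 2.1272 = 20.1272

y = 0.2127x + 20.1272


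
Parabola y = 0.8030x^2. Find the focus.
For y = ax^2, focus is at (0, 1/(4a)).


a = 0.8030
4a = 3.2120
focus = (0, 1/3.2120) = (0, 0.3113)

Focus = (0, 0.3113)


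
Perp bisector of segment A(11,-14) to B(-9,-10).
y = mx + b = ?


Midpoint = (1, -12)
Slope of AB = dy/dx = 4/(-20) = -0.2000
Perp slope = -dx/dy = 20/4 = 5.0000
b = My - (perp slope)*Mx = -12 + (-20*1)/4 = -12 - 5.0000 = -17.0000

y = 5.0000x - 17.0000


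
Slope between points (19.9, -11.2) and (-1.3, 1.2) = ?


dy = 1.2 + 11.2 = 12.4
dx = -1.3 - 19.9 = -21.2
m = 12.4/(-21.2) = -0.5849

m = -0.5849


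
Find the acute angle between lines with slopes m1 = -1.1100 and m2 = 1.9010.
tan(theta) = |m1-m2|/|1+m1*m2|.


m1-m2 = -3.011
1+m1*m2 = -1.11011
tan(theta) = |-3.011/(-1.11011)| = 2.712344
theta = arctan(|-3.011/(-1.11011)|) = 69.7618 degrees (acute angle)

69.7618 degrees


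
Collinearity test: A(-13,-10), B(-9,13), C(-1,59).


-13*(13-59) - 9*(59+ 10) - 1*(-10-13)
= 598 - 621 + 23 = 0

Yes, collinear (determinant = 0)


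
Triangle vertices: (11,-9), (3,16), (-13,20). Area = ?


11*(16-20) = -44
3*(20+ 9) = 87
-13*(-9-16) = 325
sum = 368
Area = |368|/2 = 184.0000

184.0000 sq units


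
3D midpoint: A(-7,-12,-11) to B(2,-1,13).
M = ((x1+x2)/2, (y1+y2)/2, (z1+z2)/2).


Mx = (-7+2)/2 = -2.5000
My = (-12- 1)/2 = -6.5000
Mz = (-11+13)/2 = 1.0000

M = (-2.5000, -6.5000, 1.0000)


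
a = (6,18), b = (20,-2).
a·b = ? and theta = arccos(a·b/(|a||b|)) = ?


a·b = 6*20 + 18*(-2) = 120 - 36 = 84
|a| = sqrt(36+324) = 18.9737
|b| = sqrt(400+4) = 20.0998
cos(theta) = 84/(sqrt(360)*sqrt(404)) = 84/sqrt(145440) = 0.220261
theta = arccos(84/sqrt(145440)) = 77.2756 degrees

a·b = 84, theta = 77.2756 deg


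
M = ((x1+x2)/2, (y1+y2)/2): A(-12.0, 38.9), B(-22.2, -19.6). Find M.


Mx = (-12.0 - 22.2)/2 = -34.2/2 = -17.1000
My = (38.9 - 19.6)/2 = 19.3/2 = 9.6500

(-17.1000, 9.6500)


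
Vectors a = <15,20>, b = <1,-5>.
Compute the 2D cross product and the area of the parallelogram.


cross = 15*(-5) - 20*1 = -75 - 20 = -95
Parallelogram area = |-95| = 95

cross = -95, parallelogram area = 95


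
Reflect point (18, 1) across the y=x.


Reflection rule for y=x: (y, x)
(18, 1) -> (1, 18)

(1, 18)


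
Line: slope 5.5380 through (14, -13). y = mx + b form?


y + 13 = 5.5380(x - 14)
y = 5.5380x - 13 - 5.5380*14
y = 5.5380x - 90.5320

y = 5.5380x - 90.5320


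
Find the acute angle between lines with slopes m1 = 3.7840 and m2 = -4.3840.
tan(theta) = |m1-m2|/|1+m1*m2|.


m1-m2 = 8.168
1+m1*m2 = -15.589056
tan(theta) = |8.168/(-15.589056)| = 0.523957
theta = arctan(|8.168/(-15.589056)|) = 27.6526 degrees (acute angle)

27.6526 degrees
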